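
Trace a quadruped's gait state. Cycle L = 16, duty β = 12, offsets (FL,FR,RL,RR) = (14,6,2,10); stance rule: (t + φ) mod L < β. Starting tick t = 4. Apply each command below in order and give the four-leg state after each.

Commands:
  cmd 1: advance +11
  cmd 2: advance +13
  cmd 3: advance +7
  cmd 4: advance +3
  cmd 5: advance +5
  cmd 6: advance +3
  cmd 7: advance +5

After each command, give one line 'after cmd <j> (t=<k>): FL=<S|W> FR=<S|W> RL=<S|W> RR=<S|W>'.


after cmd 1 (t=15): FL=W FR=S RL=S RR=S
after cmd 2 (t=28): FL=S FR=S RL=W RR=S
after cmd 3 (t=35): FL=S FR=S RL=S RR=W
after cmd 4 (t=38): FL=S FR=W RL=S RR=S
after cmd 5 (t=43): FL=S FR=S RL=W RR=S
after cmd 6 (t=46): FL=W FR=S RL=S RR=S
after cmd 7 (t=51): FL=S FR=S RL=S RR=W

start t=4: FL=S FR=S RL=S RR=W
cmd 1: advance +11 → t=15, phase=(13,5,1,9) → FL=W FR=S RL=S RR=S
cmd 2: advance +13 → t=28, phase=(10,2,14,6) → FL=S FR=S RL=W RR=S
cmd 3: advance +7 → t=35, phase=(1,9,5,13) → FL=S FR=S RL=S RR=W
cmd 4: advance +3 → t=38, phase=(4,12,8,0) → FL=S FR=W RL=S RR=S
cmd 5: advance +5 → t=43, phase=(9,1,13,5) → FL=S FR=S RL=W RR=S
cmd 6: advance +3 → t=46, phase=(12,4,0,8) → FL=W FR=S RL=S RR=S
cmd 7: advance +5 → t=51, phase=(1,9,5,13) → FL=S FR=S RL=S RR=W


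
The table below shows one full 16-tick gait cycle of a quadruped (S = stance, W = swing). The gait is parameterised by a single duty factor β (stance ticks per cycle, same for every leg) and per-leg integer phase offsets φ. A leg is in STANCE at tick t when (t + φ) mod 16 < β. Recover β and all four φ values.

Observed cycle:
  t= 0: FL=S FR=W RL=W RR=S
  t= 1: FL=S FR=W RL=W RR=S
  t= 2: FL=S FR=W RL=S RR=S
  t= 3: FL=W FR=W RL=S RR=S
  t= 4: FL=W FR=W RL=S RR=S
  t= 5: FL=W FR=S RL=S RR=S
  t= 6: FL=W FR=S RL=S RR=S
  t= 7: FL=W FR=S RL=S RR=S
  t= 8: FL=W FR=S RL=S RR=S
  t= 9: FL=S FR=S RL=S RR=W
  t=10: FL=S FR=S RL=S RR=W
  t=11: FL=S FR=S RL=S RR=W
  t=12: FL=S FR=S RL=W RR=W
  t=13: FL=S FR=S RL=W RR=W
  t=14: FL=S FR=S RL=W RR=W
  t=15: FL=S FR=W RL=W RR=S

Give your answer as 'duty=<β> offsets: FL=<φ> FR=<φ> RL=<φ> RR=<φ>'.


duty=10 offsets: FL=7 FR=11 RL=14 RR=1

duty β = stance ticks per leg = 10
FL: stance ticks = 10; W→S at t=9 → φ=7
FR: stance ticks = 10; W→S at t=5 → φ=11
RL: stance ticks = 10; W→S at t=2 → φ=14
RR: stance ticks = 10; W→S at t=15 → φ=1


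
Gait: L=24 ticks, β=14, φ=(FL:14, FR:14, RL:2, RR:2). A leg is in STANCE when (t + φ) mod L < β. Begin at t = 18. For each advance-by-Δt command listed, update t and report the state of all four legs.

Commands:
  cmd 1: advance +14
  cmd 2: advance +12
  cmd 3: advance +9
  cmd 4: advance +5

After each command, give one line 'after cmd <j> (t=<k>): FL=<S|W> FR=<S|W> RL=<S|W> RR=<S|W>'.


start t=18: FL=S FR=S RL=W RR=W
cmd 1: advance +14 → t=32, phase=(22,22,10,10) → FL=W FR=W RL=S RR=S
cmd 2: advance +12 → t=44, phase=(10,10,22,22) → FL=S FR=S RL=W RR=W
cmd 3: advance +9 → t=53, phase=(19,19,7,7) → FL=W FR=W RL=S RR=S
cmd 4: advance +5 → t=58, phase=(0,0,12,12) → FL=S FR=S RL=S RR=S

after cmd 1 (t=32): FL=W FR=W RL=S RR=S
after cmd 2 (t=44): FL=S FR=S RL=W RR=W
after cmd 3 (t=53): FL=W FR=W RL=S RR=S
after cmd 4 (t=58): FL=S FR=S RL=S RR=S


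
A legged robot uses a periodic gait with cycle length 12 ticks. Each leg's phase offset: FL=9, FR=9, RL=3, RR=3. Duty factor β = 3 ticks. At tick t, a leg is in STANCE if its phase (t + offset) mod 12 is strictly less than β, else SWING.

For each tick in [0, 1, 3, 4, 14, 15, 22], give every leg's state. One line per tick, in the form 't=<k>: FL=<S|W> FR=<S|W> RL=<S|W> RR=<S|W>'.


t=0: FL=W FR=W RL=W RR=W
t=1: FL=W FR=W RL=W RR=W
t=3: FL=S FR=S RL=W RR=W
t=4: FL=S FR=S RL=W RR=W
t=14: FL=W FR=W RL=W RR=W
t=15: FL=S FR=S RL=W RR=W
t=22: FL=W FR=W RL=S RR=S

t=0: phase=(9,9,3,3) vs β=3 → FL=W FR=W RL=W RR=W
t=1: phase=(10,10,4,4) vs β=3 → FL=W FR=W RL=W RR=W
t=3: phase=(0,0,6,6) vs β=3 → FL=S FR=S RL=W RR=W
t=4: phase=(1,1,7,7) vs β=3 → FL=S FR=S RL=W RR=W
t=14: phase=(11,11,5,5) vs β=3 → FL=W FR=W RL=W RR=W
t=15: phase=(0,0,6,6) vs β=3 → FL=S FR=S RL=W RR=W
t=22: phase=(7,7,1,1) vs β=3 → FL=W FR=W RL=S RR=S


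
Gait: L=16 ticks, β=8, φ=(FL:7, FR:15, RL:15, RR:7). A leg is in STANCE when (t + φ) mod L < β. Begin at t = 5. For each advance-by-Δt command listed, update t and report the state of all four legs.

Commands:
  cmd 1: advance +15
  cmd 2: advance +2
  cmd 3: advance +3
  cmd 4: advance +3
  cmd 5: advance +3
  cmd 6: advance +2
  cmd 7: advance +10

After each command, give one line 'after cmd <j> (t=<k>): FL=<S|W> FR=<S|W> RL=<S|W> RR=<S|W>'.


after cmd 1 (t=20): FL=W FR=S RL=S RR=W
after cmd 2 (t=22): FL=W FR=S RL=S RR=W
after cmd 3 (t=25): FL=S FR=W RL=W RR=S
after cmd 4 (t=28): FL=S FR=W RL=W RR=S
after cmd 5 (t=31): FL=S FR=W RL=W RR=S
after cmd 6 (t=33): FL=W FR=S RL=S RR=W
after cmd 7 (t=43): FL=S FR=W RL=W RR=S

start t=5: FL=W FR=S RL=S RR=W
cmd 1: advance +15 → t=20, phase=(11,3,3,11) → FL=W FR=S RL=S RR=W
cmd 2: advance +2 → t=22, phase=(13,5,5,13) → FL=W FR=S RL=S RR=W
cmd 3: advance +3 → t=25, phase=(0,8,8,0) → FL=S FR=W RL=W RR=S
cmd 4: advance +3 → t=28, phase=(3,11,11,3) → FL=S FR=W RL=W RR=S
cmd 5: advance +3 → t=31, phase=(6,14,14,6) → FL=S FR=W RL=W RR=S
cmd 6: advance +2 → t=33, phase=(8,0,0,8) → FL=W FR=S RL=S RR=W
cmd 7: advance +10 → t=43, phase=(2,10,10,2) → FL=S FR=W RL=W RR=S


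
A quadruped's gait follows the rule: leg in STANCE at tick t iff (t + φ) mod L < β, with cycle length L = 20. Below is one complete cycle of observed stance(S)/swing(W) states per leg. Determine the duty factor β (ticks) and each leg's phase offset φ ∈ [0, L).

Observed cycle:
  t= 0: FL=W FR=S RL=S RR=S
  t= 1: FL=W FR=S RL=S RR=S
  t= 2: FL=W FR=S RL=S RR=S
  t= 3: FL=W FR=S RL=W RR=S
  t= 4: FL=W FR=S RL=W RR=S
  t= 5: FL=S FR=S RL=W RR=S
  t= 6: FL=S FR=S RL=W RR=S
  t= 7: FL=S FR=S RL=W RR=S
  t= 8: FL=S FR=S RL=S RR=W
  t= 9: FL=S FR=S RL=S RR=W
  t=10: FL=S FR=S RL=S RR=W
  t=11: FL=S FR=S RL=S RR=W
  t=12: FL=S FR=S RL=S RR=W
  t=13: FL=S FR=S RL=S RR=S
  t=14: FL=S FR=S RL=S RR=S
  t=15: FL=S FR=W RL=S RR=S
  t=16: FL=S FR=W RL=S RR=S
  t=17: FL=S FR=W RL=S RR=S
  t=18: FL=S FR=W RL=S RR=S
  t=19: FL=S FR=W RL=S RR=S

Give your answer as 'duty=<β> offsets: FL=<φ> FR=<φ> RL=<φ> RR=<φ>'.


duty=15 offsets: FL=15 FR=0 RL=12 RR=7

duty β = stance ticks per leg = 15
FL: stance ticks = 15; W→S at t=5 → φ=15
FR: stance ticks = 15; W→S at t=0 → φ=0
RL: stance ticks = 15; W→S at t=8 → φ=12
RR: stance ticks = 15; W→S at t=13 → φ=7


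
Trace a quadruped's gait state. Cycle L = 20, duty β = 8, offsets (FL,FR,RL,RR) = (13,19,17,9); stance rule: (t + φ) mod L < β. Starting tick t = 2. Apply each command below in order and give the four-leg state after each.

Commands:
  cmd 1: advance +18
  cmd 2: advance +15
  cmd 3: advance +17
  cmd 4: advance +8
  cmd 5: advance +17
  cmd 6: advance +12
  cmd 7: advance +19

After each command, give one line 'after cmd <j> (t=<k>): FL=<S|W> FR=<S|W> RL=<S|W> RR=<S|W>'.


start t=2: FL=W FR=S RL=W RR=W
cmd 1: advance +18 → t=20, phase=(13,19,17,9) → FL=W FR=W RL=W RR=W
cmd 2: advance +15 → t=35, phase=(8,14,12,4) → FL=W FR=W RL=W RR=S
cmd 3: advance +17 → t=52, phase=(5,11,9,1) → FL=S FR=W RL=W RR=S
cmd 4: advance +8 → t=60, phase=(13,19,17,9) → FL=W FR=W RL=W RR=W
cmd 5: advance +17 → t=77, phase=(10,16,14,6) → FL=W FR=W RL=W RR=S
cmd 6: advance +12 → t=89, phase=(2,8,6,18) → FL=S FR=W RL=S RR=W
cmd 7: advance +19 → t=108, phase=(1,7,5,17) → FL=S FR=S RL=S RR=W

after cmd 1 (t=20): FL=W FR=W RL=W RR=W
after cmd 2 (t=35): FL=W FR=W RL=W RR=S
after cmd 3 (t=52): FL=S FR=W RL=W RR=S
after cmd 4 (t=60): FL=W FR=W RL=W RR=W
after cmd 5 (t=77): FL=W FR=W RL=W RR=S
after cmd 6 (t=89): FL=S FR=W RL=S RR=W
after cmd 7 (t=108): FL=S FR=S RL=S RR=W


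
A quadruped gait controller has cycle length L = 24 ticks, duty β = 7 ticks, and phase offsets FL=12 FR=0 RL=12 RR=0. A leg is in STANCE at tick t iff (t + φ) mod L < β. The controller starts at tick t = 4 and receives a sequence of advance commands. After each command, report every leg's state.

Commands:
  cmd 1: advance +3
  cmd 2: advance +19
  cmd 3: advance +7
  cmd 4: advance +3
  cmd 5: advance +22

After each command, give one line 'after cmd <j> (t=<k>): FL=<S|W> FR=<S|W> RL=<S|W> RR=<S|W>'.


start t=4: FL=W FR=S RL=W RR=S
cmd 1: advance +3 → t=7, phase=(19,7,19,7) → FL=W FR=W RL=W RR=W
cmd 2: advance +19 → t=26, phase=(14,2,14,2) → FL=W FR=S RL=W RR=S
cmd 3: advance +7 → t=33, phase=(21,9,21,9) → FL=W FR=W RL=W RR=W
cmd 4: advance +3 → t=36, phase=(0,12,0,12) → FL=S FR=W RL=S RR=W
cmd 5: advance +22 → t=58, phase=(22,10,22,10) → FL=W FR=W RL=W RR=W

after cmd 1 (t=7): FL=W FR=W RL=W RR=W
after cmd 2 (t=26): FL=W FR=S RL=W RR=S
after cmd 3 (t=33): FL=W FR=W RL=W RR=W
after cmd 4 (t=36): FL=S FR=W RL=S RR=W
after cmd 5 (t=58): FL=W FR=W RL=W RR=W


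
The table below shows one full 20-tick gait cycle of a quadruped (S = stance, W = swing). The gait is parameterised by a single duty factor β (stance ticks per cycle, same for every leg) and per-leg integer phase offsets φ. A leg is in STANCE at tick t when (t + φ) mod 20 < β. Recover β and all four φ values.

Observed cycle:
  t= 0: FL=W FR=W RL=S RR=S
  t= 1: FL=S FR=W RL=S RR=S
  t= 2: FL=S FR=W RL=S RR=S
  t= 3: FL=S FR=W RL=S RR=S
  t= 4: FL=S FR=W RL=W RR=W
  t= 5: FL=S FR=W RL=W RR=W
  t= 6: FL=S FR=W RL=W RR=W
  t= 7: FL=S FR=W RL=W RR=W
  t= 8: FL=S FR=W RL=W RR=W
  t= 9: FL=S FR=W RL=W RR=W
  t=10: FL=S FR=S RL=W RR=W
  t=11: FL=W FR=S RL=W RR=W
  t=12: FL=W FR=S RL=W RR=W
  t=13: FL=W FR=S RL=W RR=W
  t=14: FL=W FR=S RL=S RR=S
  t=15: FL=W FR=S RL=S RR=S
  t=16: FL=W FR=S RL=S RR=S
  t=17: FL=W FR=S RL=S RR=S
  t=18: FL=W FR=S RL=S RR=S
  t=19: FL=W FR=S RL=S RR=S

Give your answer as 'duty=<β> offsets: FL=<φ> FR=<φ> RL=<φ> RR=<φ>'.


duty=10 offsets: FL=19 FR=10 RL=6 RR=6

duty β = stance ticks per leg = 10
FL: stance ticks = 10; W→S at t=1 → φ=19
FR: stance ticks = 10; W→S at t=10 → φ=10
RL: stance ticks = 10; W→S at t=14 → φ=6
RR: stance ticks = 10; W→S at t=14 → φ=6


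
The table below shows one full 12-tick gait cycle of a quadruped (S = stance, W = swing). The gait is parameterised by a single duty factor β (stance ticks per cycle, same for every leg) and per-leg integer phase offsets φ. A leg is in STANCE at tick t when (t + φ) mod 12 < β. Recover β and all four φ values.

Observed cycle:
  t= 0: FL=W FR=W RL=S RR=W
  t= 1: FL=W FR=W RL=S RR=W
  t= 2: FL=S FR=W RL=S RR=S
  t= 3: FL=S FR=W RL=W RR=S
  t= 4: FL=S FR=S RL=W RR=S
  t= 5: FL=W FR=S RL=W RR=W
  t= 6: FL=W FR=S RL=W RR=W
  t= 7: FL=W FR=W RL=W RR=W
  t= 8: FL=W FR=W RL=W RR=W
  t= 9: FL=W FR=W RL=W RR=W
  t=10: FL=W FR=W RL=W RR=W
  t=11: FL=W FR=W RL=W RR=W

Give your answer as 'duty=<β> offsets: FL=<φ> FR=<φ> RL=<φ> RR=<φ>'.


duty β = stance ticks per leg = 3
FL: stance ticks = 3; W→S at t=2 → φ=10
FR: stance ticks = 3; W→S at t=4 → φ=8
RL: stance ticks = 3; W→S at t=0 → φ=0
RR: stance ticks = 3; W→S at t=2 → φ=10

duty=3 offsets: FL=10 FR=8 RL=0 RR=10


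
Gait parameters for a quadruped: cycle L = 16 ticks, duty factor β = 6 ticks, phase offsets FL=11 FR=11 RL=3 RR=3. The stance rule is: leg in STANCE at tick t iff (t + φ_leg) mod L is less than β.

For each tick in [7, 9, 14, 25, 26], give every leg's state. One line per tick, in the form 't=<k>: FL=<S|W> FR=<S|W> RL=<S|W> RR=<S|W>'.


t=7: phase=(2,2,10,10) vs β=6 → FL=S FR=S RL=W RR=W
t=9: phase=(4,4,12,12) vs β=6 → FL=S FR=S RL=W RR=W
t=14: phase=(9,9,1,1) vs β=6 → FL=W FR=W RL=S RR=S
t=25: phase=(4,4,12,12) vs β=6 → FL=S FR=S RL=W RR=W
t=26: phase=(5,5,13,13) vs β=6 → FL=S FR=S RL=W RR=W

t=7: FL=S FR=S RL=W RR=W
t=9: FL=S FR=S RL=W RR=W
t=14: FL=W FR=W RL=S RR=S
t=25: FL=S FR=S RL=W RR=W
t=26: FL=S FR=S RL=W RR=W


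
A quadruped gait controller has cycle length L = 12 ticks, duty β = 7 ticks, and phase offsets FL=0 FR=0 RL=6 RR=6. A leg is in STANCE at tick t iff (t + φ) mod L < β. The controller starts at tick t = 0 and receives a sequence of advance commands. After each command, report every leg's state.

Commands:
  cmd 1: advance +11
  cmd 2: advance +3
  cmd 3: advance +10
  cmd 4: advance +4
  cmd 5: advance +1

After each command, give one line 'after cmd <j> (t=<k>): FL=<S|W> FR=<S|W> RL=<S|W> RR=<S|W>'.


start t=0: FL=S FR=S RL=S RR=S
cmd 1: advance +11 → t=11, phase=(11,11,5,5) → FL=W FR=W RL=S RR=S
cmd 2: advance +3 → t=14, phase=(2,2,8,8) → FL=S FR=S RL=W RR=W
cmd 3: advance +10 → t=24, phase=(0,0,6,6) → FL=S FR=S RL=S RR=S
cmd 4: advance +4 → t=28, phase=(4,4,10,10) → FL=S FR=S RL=W RR=W
cmd 5: advance +1 → t=29, phase=(5,5,11,11) → FL=S FR=S RL=W RR=W

after cmd 1 (t=11): FL=W FR=W RL=S RR=S
after cmd 2 (t=14): FL=S FR=S RL=W RR=W
after cmd 3 (t=24): FL=S FR=S RL=S RR=S
after cmd 4 (t=28): FL=S FR=S RL=W RR=W
after cmd 5 (t=29): FL=S FR=S RL=W RR=W


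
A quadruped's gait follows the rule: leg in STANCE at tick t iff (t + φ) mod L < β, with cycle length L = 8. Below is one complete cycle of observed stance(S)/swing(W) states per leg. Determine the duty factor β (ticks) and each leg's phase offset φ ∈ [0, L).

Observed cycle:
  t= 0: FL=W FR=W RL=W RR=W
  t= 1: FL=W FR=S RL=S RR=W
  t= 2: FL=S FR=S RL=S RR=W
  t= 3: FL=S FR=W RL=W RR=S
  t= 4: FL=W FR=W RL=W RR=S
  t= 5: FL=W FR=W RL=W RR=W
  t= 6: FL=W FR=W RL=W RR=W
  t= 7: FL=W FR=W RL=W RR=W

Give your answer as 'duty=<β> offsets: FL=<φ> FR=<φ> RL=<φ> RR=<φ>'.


duty β = stance ticks per leg = 2
FL: stance ticks = 2; W→S at t=2 → φ=6
FR: stance ticks = 2; W→S at t=1 → φ=7
RL: stance ticks = 2; W→S at t=1 → φ=7
RR: stance ticks = 2; W→S at t=3 → φ=5

duty=2 offsets: FL=6 FR=7 RL=7 RR=5


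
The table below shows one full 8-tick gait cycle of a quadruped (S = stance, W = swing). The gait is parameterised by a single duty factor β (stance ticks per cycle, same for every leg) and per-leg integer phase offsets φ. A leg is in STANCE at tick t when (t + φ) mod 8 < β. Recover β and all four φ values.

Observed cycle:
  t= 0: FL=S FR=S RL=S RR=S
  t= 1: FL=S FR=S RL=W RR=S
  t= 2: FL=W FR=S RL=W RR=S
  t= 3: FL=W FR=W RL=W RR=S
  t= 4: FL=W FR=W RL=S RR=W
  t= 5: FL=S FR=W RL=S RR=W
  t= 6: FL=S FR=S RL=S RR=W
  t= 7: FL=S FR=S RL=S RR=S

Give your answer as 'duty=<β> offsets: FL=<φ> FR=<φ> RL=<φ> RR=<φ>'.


duty β = stance ticks per leg = 5
FL: stance ticks = 5; W→S at t=5 → φ=3
FR: stance ticks = 5; W→S at t=6 → φ=2
RL: stance ticks = 5; W→S at t=4 → φ=4
RR: stance ticks = 5; W→S at t=7 → φ=1

duty=5 offsets: FL=3 FR=2 RL=4 RR=1


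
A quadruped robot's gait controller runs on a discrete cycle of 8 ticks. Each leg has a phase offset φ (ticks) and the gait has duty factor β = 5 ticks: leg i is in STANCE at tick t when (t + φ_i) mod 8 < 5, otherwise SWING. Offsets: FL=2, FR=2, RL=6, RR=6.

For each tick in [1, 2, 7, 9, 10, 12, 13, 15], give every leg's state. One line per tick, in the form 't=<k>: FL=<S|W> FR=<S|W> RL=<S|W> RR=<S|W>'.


t=1: phase=(3,3,7,7) vs β=5 → FL=S FR=S RL=W RR=W
t=2: phase=(4,4,0,0) vs β=5 → FL=S FR=S RL=S RR=S
t=7: phase=(1,1,5,5) vs β=5 → FL=S FR=S RL=W RR=W
t=9: phase=(3,3,7,7) vs β=5 → FL=S FR=S RL=W RR=W
t=10: phase=(4,4,0,0) vs β=5 → FL=S FR=S RL=S RR=S
t=12: phase=(6,6,2,2) vs β=5 → FL=W FR=W RL=S RR=S
t=13: phase=(7,7,3,3) vs β=5 → FL=W FR=W RL=S RR=S
t=15: phase=(1,1,5,5) vs β=5 → FL=S FR=S RL=W RR=W

t=1: FL=S FR=S RL=W RR=W
t=2: FL=S FR=S RL=S RR=S
t=7: FL=S FR=S RL=W RR=W
t=9: FL=S FR=S RL=W RR=W
t=10: FL=S FR=S RL=S RR=S
t=12: FL=W FR=W RL=S RR=S
t=13: FL=W FR=W RL=S RR=S
t=15: FL=S FR=S RL=W RR=W


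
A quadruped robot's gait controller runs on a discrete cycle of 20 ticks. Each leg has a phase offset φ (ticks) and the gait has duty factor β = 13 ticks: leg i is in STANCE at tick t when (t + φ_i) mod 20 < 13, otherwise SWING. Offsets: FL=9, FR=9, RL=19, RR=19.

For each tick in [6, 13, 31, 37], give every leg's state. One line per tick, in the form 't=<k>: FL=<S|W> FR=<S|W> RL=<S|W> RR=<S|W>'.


t=6: phase=(15,15,5,5) vs β=13 → FL=W FR=W RL=S RR=S
t=13: phase=(2,2,12,12) vs β=13 → FL=S FR=S RL=S RR=S
t=31: phase=(0,0,10,10) vs β=13 → FL=S FR=S RL=S RR=S
t=37: phase=(6,6,16,16) vs β=13 → FL=S FR=S RL=W RR=W

t=6: FL=W FR=W RL=S RR=S
t=13: FL=S FR=S RL=S RR=S
t=31: FL=S FR=S RL=S RR=S
t=37: FL=S FR=S RL=W RR=W


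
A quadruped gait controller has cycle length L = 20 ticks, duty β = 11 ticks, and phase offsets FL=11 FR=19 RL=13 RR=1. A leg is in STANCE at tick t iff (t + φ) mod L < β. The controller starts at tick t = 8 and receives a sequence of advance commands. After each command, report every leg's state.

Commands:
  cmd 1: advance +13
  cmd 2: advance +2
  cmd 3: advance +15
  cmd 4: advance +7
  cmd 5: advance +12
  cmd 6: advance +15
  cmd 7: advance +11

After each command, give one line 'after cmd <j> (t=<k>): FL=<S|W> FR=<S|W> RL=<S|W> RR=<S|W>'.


start t=8: FL=W FR=S RL=S RR=S
cmd 1: advance +13 → t=21, phase=(12,0,14,2) → FL=W FR=S RL=W RR=S
cmd 2: advance +2 → t=23, phase=(14,2,16,4) → FL=W FR=S RL=W RR=S
cmd 3: advance +15 → t=38, phase=(9,17,11,19) → FL=S FR=W RL=W RR=W
cmd 4: advance +7 → t=45, phase=(16,4,18,6) → FL=W FR=S RL=W RR=S
cmd 5: advance +12 → t=57, phase=(8,16,10,18) → FL=S FR=W RL=S RR=W
cmd 6: advance +15 → t=72, phase=(3,11,5,13) → FL=S FR=W RL=S RR=W
cmd 7: advance +11 → t=83, phase=(14,2,16,4) → FL=W FR=S RL=W RR=S

after cmd 1 (t=21): FL=W FR=S RL=W RR=S
after cmd 2 (t=23): FL=W FR=S RL=W RR=S
after cmd 3 (t=38): FL=S FR=W RL=W RR=W
after cmd 4 (t=45): FL=W FR=S RL=W RR=S
after cmd 5 (t=57): FL=S FR=W RL=S RR=W
after cmd 6 (t=72): FL=S FR=W RL=S RR=W
after cmd 7 (t=83): FL=W FR=S RL=W RR=S


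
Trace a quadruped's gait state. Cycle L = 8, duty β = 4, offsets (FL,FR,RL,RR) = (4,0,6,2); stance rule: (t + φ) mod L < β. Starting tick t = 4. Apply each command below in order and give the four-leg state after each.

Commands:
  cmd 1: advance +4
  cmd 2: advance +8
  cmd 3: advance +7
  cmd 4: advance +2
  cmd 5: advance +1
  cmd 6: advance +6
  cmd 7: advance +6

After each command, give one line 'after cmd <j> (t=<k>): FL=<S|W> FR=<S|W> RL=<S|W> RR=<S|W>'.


start t=4: FL=S FR=W RL=S RR=W
cmd 1: advance +4 → t=8, phase=(4,0,6,2) → FL=W FR=S RL=W RR=S
cmd 2: advance +8 → t=16, phase=(4,0,6,2) → FL=W FR=S RL=W RR=S
cmd 3: advance +7 → t=23, phase=(3,7,5,1) → FL=S FR=W RL=W RR=S
cmd 4: advance +2 → t=25, phase=(5,1,7,3) → FL=W FR=S RL=W RR=S
cmd 5: advance +1 → t=26, phase=(6,2,0,4) → FL=W FR=S RL=S RR=W
cmd 6: advance +6 → t=32, phase=(4,0,6,2) → FL=W FR=S RL=W RR=S
cmd 7: advance +6 → t=38, phase=(2,6,4,0) → FL=S FR=W RL=W RR=S

after cmd 1 (t=8): FL=W FR=S RL=W RR=S
after cmd 2 (t=16): FL=W FR=S RL=W RR=S
after cmd 3 (t=23): FL=S FR=W RL=W RR=S
after cmd 4 (t=25): FL=W FR=S RL=W RR=S
after cmd 5 (t=26): FL=W FR=S RL=S RR=W
after cmd 6 (t=32): FL=W FR=S RL=W RR=S
after cmd 7 (t=38): FL=S FR=W RL=W RR=S


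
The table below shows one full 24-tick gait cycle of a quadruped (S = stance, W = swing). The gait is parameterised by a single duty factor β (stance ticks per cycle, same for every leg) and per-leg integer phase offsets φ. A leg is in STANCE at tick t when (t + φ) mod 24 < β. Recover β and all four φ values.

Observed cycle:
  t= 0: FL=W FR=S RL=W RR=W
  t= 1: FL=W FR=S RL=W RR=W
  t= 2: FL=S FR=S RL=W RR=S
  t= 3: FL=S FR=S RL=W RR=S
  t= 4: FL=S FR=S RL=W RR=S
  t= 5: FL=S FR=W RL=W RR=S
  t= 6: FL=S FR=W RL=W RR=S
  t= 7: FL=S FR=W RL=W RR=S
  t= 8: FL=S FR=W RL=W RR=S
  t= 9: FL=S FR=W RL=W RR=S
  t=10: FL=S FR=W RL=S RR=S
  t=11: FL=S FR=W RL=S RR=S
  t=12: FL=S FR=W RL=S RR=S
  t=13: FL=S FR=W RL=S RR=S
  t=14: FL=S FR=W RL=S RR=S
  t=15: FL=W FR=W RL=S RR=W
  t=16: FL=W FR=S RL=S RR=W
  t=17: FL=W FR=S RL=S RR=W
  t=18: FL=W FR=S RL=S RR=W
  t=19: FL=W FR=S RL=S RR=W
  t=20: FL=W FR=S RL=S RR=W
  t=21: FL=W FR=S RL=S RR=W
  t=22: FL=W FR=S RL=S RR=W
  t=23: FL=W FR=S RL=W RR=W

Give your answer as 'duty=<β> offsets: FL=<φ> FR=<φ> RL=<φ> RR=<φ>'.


duty β = stance ticks per leg = 13
FL: stance ticks = 13; W→S at t=2 → φ=22
FR: stance ticks = 13; W→S at t=16 → φ=8
RL: stance ticks = 13; W→S at t=10 → φ=14
RR: stance ticks = 13; W→S at t=2 → φ=22

duty=13 offsets: FL=22 FR=8 RL=14 RR=22


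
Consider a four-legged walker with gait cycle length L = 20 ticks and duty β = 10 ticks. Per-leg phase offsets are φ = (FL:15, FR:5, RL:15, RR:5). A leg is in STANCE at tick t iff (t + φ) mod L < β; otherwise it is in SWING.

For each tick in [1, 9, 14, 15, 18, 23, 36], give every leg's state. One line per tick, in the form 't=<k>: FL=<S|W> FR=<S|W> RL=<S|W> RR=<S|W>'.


t=1: phase=(16,6,16,6) vs β=10 → FL=W FR=S RL=W RR=S
t=9: phase=(4,14,4,14) vs β=10 → FL=S FR=W RL=S RR=W
t=14: phase=(9,19,9,19) vs β=10 → FL=S FR=W RL=S RR=W
t=15: phase=(10,0,10,0) vs β=10 → FL=W FR=S RL=W RR=S
t=18: phase=(13,3,13,3) vs β=10 → FL=W FR=S RL=W RR=S
t=23: phase=(18,8,18,8) vs β=10 → FL=W FR=S RL=W RR=S
t=36: phase=(11,1,11,1) vs β=10 → FL=W FR=S RL=W RR=S

t=1: FL=W FR=S RL=W RR=S
t=9: FL=S FR=W RL=S RR=W
t=14: FL=S FR=W RL=S RR=W
t=15: FL=W FR=S RL=W RR=S
t=18: FL=W FR=S RL=W RR=S
t=23: FL=W FR=S RL=W RR=S
t=36: FL=W FR=S RL=W RR=S


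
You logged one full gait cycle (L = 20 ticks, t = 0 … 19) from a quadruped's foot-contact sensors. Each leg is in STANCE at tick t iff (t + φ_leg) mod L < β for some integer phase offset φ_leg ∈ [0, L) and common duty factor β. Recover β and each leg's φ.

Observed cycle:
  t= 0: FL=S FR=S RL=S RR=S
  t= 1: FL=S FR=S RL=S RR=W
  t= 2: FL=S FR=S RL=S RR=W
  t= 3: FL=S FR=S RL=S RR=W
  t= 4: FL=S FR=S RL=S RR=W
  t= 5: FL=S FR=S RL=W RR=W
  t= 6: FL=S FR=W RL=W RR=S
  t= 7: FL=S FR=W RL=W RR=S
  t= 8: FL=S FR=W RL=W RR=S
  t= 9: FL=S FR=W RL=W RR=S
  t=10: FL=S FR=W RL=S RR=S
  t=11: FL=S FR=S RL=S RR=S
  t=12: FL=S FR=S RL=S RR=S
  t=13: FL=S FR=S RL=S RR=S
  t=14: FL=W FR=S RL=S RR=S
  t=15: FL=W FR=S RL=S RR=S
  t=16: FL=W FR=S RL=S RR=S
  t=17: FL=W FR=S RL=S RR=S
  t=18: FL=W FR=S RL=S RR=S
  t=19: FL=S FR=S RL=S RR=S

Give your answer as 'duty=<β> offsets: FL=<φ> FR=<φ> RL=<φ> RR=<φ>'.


duty β = stance ticks per leg = 15
FL: stance ticks = 15; W→S at t=19 → φ=1
FR: stance ticks = 15; W→S at t=11 → φ=9
RL: stance ticks = 15; W→S at t=10 → φ=10
RR: stance ticks = 15; W→S at t=6 → φ=14

duty=15 offsets: FL=1 FR=9 RL=10 RR=14


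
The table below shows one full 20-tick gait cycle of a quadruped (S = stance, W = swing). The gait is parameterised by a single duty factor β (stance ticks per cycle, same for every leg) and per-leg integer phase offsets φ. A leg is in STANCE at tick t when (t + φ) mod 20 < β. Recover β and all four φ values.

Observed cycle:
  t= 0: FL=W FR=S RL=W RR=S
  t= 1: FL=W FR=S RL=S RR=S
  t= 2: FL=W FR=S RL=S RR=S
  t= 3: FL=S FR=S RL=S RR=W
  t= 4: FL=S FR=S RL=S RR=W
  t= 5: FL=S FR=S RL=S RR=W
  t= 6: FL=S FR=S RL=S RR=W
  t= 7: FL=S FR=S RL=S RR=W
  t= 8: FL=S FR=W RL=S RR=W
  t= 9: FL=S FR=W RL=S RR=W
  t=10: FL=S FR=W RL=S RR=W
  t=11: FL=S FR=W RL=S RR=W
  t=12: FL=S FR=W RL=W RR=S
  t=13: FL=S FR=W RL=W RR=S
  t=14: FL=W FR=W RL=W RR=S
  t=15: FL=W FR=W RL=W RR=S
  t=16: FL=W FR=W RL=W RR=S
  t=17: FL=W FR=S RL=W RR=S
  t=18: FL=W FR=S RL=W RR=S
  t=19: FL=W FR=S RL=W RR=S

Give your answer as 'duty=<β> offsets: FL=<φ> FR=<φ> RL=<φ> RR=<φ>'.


duty β = stance ticks per leg = 11
FL: stance ticks = 11; W→S at t=3 → φ=17
FR: stance ticks = 11; W→S at t=17 → φ=3
RL: stance ticks = 11; W→S at t=1 → φ=19
RR: stance ticks = 11; W→S at t=12 → φ=8

duty=11 offsets: FL=17 FR=3 RL=19 RR=8


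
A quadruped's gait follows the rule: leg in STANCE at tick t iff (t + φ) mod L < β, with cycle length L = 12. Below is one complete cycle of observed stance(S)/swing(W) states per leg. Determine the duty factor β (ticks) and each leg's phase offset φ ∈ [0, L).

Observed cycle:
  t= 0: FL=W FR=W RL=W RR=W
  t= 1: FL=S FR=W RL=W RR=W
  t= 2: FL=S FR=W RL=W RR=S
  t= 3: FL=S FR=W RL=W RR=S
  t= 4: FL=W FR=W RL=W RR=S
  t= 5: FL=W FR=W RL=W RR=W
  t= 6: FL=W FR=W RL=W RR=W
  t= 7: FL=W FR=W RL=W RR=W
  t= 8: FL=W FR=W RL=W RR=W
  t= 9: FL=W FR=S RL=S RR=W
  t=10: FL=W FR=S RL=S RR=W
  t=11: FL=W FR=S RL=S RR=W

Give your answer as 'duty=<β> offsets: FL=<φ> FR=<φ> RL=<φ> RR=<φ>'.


duty β = stance ticks per leg = 3
FL: stance ticks = 3; W→S at t=1 → φ=11
FR: stance ticks = 3; W→S at t=9 → φ=3
RL: stance ticks = 3; W→S at t=9 → φ=3
RR: stance ticks = 3; W→S at t=2 → φ=10

duty=3 offsets: FL=11 FR=3 RL=3 RR=10


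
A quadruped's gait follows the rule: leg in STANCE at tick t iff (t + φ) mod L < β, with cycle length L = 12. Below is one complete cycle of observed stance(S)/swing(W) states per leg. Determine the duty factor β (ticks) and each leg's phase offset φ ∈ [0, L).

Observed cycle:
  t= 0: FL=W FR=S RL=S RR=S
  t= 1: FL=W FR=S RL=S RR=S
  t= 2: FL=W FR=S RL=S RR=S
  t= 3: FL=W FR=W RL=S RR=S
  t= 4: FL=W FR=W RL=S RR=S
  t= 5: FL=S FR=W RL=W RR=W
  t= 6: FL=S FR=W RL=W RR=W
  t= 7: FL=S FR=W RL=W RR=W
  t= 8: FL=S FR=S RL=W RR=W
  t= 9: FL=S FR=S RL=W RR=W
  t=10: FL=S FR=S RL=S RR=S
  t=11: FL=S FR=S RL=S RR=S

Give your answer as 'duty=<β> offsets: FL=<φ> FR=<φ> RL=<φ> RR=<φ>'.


duty=7 offsets: FL=7 FR=4 RL=2 RR=2

duty β = stance ticks per leg = 7
FL: stance ticks = 7; W→S at t=5 → φ=7
FR: stance ticks = 7; W→S at t=8 → φ=4
RL: stance ticks = 7; W→S at t=10 → φ=2
RR: stance ticks = 7; W→S at t=10 → φ=2


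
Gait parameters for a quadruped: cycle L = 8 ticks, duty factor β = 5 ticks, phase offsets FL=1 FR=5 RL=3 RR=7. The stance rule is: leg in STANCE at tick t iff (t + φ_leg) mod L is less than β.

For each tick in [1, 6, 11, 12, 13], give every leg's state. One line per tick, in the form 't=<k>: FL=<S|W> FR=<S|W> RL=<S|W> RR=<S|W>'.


t=1: phase=(2,6,4,0) vs β=5 → FL=S FR=W RL=S RR=S
t=6: phase=(7,3,1,5) vs β=5 → FL=W FR=S RL=S RR=W
t=11: phase=(4,0,6,2) vs β=5 → FL=S FR=S RL=W RR=S
t=12: phase=(5,1,7,3) vs β=5 → FL=W FR=S RL=W RR=S
t=13: phase=(6,2,0,4) vs β=5 → FL=W FR=S RL=S RR=S

t=1: FL=S FR=W RL=S RR=S
t=6: FL=W FR=S RL=S RR=W
t=11: FL=S FR=S RL=W RR=S
t=12: FL=W FR=S RL=W RR=S
t=13: FL=W FR=S RL=S RR=S


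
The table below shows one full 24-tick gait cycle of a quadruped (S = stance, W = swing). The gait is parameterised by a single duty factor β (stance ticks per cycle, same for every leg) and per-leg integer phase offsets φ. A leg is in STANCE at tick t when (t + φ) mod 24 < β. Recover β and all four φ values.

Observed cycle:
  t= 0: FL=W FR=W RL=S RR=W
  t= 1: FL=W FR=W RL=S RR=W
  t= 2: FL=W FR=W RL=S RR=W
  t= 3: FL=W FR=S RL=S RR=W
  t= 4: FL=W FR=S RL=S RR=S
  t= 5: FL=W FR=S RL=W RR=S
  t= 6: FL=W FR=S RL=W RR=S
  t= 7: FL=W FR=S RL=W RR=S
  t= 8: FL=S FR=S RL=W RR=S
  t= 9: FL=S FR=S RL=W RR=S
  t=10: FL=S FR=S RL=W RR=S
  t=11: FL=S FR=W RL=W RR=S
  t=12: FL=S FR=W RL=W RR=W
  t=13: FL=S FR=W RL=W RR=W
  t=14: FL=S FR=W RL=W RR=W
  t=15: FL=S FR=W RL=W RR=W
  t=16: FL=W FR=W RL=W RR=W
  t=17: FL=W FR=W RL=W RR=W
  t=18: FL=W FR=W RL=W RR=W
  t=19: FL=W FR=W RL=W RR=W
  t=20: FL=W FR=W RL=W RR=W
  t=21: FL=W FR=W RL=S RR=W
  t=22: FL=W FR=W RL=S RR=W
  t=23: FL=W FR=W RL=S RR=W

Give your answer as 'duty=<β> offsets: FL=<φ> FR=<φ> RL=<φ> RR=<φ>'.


duty β = stance ticks per leg = 8
FL: stance ticks = 8; W→S at t=8 → φ=16
FR: stance ticks = 8; W→S at t=3 → φ=21
RL: stance ticks = 8; W→S at t=21 → φ=3
RR: stance ticks = 8; W→S at t=4 → φ=20

duty=8 offsets: FL=16 FR=21 RL=3 RR=20


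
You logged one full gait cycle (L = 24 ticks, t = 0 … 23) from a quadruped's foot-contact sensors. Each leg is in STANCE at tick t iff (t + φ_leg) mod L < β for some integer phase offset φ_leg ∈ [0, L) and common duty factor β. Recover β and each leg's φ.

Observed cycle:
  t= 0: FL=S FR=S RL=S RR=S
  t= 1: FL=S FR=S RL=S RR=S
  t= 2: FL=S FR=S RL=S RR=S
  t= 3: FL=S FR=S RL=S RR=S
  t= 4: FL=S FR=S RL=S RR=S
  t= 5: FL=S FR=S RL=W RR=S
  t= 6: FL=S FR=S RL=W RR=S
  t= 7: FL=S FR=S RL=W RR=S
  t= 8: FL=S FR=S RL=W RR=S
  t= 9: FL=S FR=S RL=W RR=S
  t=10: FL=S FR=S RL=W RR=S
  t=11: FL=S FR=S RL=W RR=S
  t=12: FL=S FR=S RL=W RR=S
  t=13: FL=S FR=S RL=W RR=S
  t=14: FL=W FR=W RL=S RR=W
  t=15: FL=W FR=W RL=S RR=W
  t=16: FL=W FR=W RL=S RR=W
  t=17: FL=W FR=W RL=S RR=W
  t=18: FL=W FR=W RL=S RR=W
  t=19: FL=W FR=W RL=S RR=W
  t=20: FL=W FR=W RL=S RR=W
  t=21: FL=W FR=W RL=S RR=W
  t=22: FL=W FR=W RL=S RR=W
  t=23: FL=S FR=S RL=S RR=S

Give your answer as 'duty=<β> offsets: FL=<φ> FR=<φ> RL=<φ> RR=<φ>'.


duty=15 offsets: FL=1 FR=1 RL=10 RR=1

duty β = stance ticks per leg = 15
FL: stance ticks = 15; W→S at t=23 → φ=1
FR: stance ticks = 15; W→S at t=23 → φ=1
RL: stance ticks = 15; W→S at t=14 → φ=10
RR: stance ticks = 15; W→S at t=23 → φ=1


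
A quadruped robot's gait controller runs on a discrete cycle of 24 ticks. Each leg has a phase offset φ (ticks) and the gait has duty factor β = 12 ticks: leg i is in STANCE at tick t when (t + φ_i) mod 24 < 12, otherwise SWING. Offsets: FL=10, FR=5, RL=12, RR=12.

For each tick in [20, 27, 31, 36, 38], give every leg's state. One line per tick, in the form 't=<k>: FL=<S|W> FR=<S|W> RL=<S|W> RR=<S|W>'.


t=20: phase=(6,1,8,8) vs β=12 → FL=S FR=S RL=S RR=S
t=27: phase=(13,8,15,15) vs β=12 → FL=W FR=S RL=W RR=W
t=31: phase=(17,12,19,19) vs β=12 → FL=W FR=W RL=W RR=W
t=36: phase=(22,17,0,0) vs β=12 → FL=W FR=W RL=S RR=S
t=38: phase=(0,19,2,2) vs β=12 → FL=S FR=W RL=S RR=S

t=20: FL=S FR=S RL=S RR=S
t=27: FL=W FR=S RL=W RR=W
t=31: FL=W FR=W RL=W RR=W
t=36: FL=W FR=W RL=S RR=S
t=38: FL=S FR=W RL=S RR=S


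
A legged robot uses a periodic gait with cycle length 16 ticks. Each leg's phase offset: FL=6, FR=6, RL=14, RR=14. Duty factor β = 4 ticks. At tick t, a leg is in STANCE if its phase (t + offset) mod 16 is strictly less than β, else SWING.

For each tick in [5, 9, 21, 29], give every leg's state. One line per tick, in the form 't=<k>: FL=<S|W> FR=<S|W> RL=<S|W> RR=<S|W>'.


t=5: FL=W FR=W RL=S RR=S
t=9: FL=W FR=W RL=W RR=W
t=21: FL=W FR=W RL=S RR=S
t=29: FL=S FR=S RL=W RR=W

t=5: phase=(11,11,3,3) vs β=4 → FL=W FR=W RL=S RR=S
t=9: phase=(15,15,7,7) vs β=4 → FL=W FR=W RL=W RR=W
t=21: phase=(11,11,3,3) vs β=4 → FL=W FR=W RL=S RR=S
t=29: phase=(3,3,11,11) vs β=4 → FL=S FR=S RL=W RR=W


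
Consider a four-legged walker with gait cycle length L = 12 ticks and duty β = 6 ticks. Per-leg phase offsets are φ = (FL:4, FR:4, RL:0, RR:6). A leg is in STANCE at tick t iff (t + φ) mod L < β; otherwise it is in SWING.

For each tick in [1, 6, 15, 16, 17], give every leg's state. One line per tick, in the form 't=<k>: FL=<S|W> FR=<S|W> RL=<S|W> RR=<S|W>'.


t=1: phase=(5,5,1,7) vs β=6 → FL=S FR=S RL=S RR=W
t=6: phase=(10,10,6,0) vs β=6 → FL=W FR=W RL=W RR=S
t=15: phase=(7,7,3,9) vs β=6 → FL=W FR=W RL=S RR=W
t=16: phase=(8,8,4,10) vs β=6 → FL=W FR=W RL=S RR=W
t=17: phase=(9,9,5,11) vs β=6 → FL=W FR=W RL=S RR=W

t=1: FL=S FR=S RL=S RR=W
t=6: FL=W FR=W RL=W RR=S
t=15: FL=W FR=W RL=S RR=W
t=16: FL=W FR=W RL=S RR=W
t=17: FL=W FR=W RL=S RR=W


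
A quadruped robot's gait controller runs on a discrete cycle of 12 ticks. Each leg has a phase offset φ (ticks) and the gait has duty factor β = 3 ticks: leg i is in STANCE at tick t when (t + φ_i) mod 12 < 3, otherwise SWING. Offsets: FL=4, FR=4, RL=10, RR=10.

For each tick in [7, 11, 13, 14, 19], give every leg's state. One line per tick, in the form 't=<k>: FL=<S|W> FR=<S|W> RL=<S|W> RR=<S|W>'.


t=7: FL=W FR=W RL=W RR=W
t=11: FL=W FR=W RL=W RR=W
t=13: FL=W FR=W RL=W RR=W
t=14: FL=W FR=W RL=S RR=S
t=19: FL=W FR=W RL=W RR=W

t=7: phase=(11,11,5,5) vs β=3 → FL=W FR=W RL=W RR=W
t=11: phase=(3,3,9,9) vs β=3 → FL=W FR=W RL=W RR=W
t=13: phase=(5,5,11,11) vs β=3 → FL=W FR=W RL=W RR=W
t=14: phase=(6,6,0,0) vs β=3 → FL=W FR=W RL=S RR=S
t=19: phase=(11,11,5,5) vs β=3 → FL=W FR=W RL=W RR=W


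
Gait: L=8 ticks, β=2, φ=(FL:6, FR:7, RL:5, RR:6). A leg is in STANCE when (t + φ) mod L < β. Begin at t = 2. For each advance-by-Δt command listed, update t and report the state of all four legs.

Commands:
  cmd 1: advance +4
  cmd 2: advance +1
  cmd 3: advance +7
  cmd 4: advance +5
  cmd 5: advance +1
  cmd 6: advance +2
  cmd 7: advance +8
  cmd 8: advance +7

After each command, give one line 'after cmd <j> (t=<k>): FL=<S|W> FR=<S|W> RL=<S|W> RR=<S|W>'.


after cmd 1 (t=6): FL=W FR=W RL=W RR=W
after cmd 2 (t=7): FL=W FR=W RL=W RR=W
after cmd 3 (t=14): FL=W FR=W RL=W RR=W
after cmd 4 (t=19): FL=S FR=W RL=S RR=S
after cmd 5 (t=20): FL=W FR=W RL=S RR=W
after cmd 6 (t=22): FL=W FR=W RL=W RR=W
after cmd 7 (t=30): FL=W FR=W RL=W RR=W
after cmd 8 (t=37): FL=W FR=W RL=W RR=W

start t=2: FL=S FR=S RL=W RR=S
cmd 1: advance +4 → t=6, phase=(4,5,3,4) → FL=W FR=W RL=W RR=W
cmd 2: advance +1 → t=7, phase=(5,6,4,5) → FL=W FR=W RL=W RR=W
cmd 3: advance +7 → t=14, phase=(4,5,3,4) → FL=W FR=W RL=W RR=W
cmd 4: advance +5 → t=19, phase=(1,2,0,1) → FL=S FR=W RL=S RR=S
cmd 5: advance +1 → t=20, phase=(2,3,1,2) → FL=W FR=W RL=S RR=W
cmd 6: advance +2 → t=22, phase=(4,5,3,4) → FL=W FR=W RL=W RR=W
cmd 7: advance +8 → t=30, phase=(4,5,3,4) → FL=W FR=W RL=W RR=W
cmd 8: advance +7 → t=37, phase=(3,4,2,3) → FL=W FR=W RL=W RR=W


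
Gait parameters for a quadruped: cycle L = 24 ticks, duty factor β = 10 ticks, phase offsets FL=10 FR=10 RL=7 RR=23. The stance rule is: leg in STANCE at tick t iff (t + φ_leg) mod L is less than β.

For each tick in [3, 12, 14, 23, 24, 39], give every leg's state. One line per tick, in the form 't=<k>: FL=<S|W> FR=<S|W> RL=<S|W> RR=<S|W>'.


t=3: phase=(13,13,10,2) vs β=10 → FL=W FR=W RL=W RR=S
t=12: phase=(22,22,19,11) vs β=10 → FL=W FR=W RL=W RR=W
t=14: phase=(0,0,21,13) vs β=10 → FL=S FR=S RL=W RR=W
t=23: phase=(9,9,6,22) vs β=10 → FL=S FR=S RL=S RR=W
t=24: phase=(10,10,7,23) vs β=10 → FL=W FR=W RL=S RR=W
t=39: phase=(1,1,22,14) vs β=10 → FL=S FR=S RL=W RR=W

t=3: FL=W FR=W RL=W RR=S
t=12: FL=W FR=W RL=W RR=W
t=14: FL=S FR=S RL=W RR=W
t=23: FL=S FR=S RL=S RR=W
t=24: FL=W FR=W RL=S RR=W
t=39: FL=S FR=S RL=W RR=W


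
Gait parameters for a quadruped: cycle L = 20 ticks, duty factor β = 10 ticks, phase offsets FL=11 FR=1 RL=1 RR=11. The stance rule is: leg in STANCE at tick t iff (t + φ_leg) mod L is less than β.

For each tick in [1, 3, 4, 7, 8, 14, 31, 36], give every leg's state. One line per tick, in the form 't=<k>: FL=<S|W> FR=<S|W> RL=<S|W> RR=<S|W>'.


t=1: FL=W FR=S RL=S RR=W
t=3: FL=W FR=S RL=S RR=W
t=4: FL=W FR=S RL=S RR=W
t=7: FL=W FR=S RL=S RR=W
t=8: FL=W FR=S RL=S RR=W
t=14: FL=S FR=W RL=W RR=S
t=31: FL=S FR=W RL=W RR=S
t=36: FL=S FR=W RL=W RR=S

t=1: phase=(12,2,2,12) vs β=10 → FL=W FR=S RL=S RR=W
t=3: phase=(14,4,4,14) vs β=10 → FL=W FR=S RL=S RR=W
t=4: phase=(15,5,5,15) vs β=10 → FL=W FR=S RL=S RR=W
t=7: phase=(18,8,8,18) vs β=10 → FL=W FR=S RL=S RR=W
t=8: phase=(19,9,9,19) vs β=10 → FL=W FR=S RL=S RR=W
t=14: phase=(5,15,15,5) vs β=10 → FL=S FR=W RL=W RR=S
t=31: phase=(2,12,12,2) vs β=10 → FL=S FR=W RL=W RR=S
t=36: phase=(7,17,17,7) vs β=10 → FL=S FR=W RL=W RR=S


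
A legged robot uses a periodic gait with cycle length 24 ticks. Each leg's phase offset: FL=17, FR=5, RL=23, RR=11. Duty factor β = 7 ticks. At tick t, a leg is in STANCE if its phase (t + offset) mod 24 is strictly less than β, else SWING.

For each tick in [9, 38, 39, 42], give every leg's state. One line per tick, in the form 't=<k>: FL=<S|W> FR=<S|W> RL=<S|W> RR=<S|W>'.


t=9: phase=(2,14,8,20) vs β=7 → FL=S FR=W RL=W RR=W
t=38: phase=(7,19,13,1) vs β=7 → FL=W FR=W RL=W RR=S
t=39: phase=(8,20,14,2) vs β=7 → FL=W FR=W RL=W RR=S
t=42: phase=(11,23,17,5) vs β=7 → FL=W FR=W RL=W RR=S

t=9: FL=S FR=W RL=W RR=W
t=38: FL=W FR=W RL=W RR=S
t=39: FL=W FR=W RL=W RR=S
t=42: FL=W FR=W RL=W RR=S


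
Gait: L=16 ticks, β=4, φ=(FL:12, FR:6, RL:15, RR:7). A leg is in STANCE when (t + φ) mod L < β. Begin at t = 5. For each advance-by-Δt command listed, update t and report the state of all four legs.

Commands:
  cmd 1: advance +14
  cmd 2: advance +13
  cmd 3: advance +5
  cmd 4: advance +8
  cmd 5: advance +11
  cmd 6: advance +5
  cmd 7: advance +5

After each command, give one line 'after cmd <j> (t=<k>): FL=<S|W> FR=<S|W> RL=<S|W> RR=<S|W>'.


start t=5: FL=S FR=W RL=W RR=W
cmd 1: advance +14 → t=19, phase=(15,9,2,10) → FL=W FR=W RL=S RR=W
cmd 2: advance +13 → t=32, phase=(12,6,15,7) → FL=W FR=W RL=W RR=W
cmd 3: advance +5 → t=37, phase=(1,11,4,12) → FL=S FR=W RL=W RR=W
cmd 4: advance +8 → t=45, phase=(9,3,12,4) → FL=W FR=S RL=W RR=W
cmd 5: advance +11 → t=56, phase=(4,14,7,15) → FL=W FR=W RL=W RR=W
cmd 6: advance +5 → t=61, phase=(9,3,12,4) → FL=W FR=S RL=W RR=W
cmd 7: advance +5 → t=66, phase=(14,8,1,9) → FL=W FR=W RL=S RR=W

after cmd 1 (t=19): FL=W FR=W RL=S RR=W
after cmd 2 (t=32): FL=W FR=W RL=W RR=W
after cmd 3 (t=37): FL=S FR=W RL=W RR=W
after cmd 4 (t=45): FL=W FR=S RL=W RR=W
after cmd 5 (t=56): FL=W FR=W RL=W RR=W
after cmd 6 (t=61): FL=W FR=S RL=W RR=W
after cmd 7 (t=66): FL=W FR=W RL=S RR=W


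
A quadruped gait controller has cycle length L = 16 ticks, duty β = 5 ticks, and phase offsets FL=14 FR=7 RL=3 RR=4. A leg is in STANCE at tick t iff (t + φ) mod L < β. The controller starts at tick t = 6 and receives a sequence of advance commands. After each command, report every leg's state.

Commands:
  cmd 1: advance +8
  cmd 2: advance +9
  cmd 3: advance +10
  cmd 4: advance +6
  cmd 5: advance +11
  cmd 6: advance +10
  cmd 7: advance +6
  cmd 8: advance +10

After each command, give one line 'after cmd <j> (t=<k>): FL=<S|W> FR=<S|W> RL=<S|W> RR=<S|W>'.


start t=6: FL=S FR=W RL=W RR=W
cmd 1: advance +8 → t=14, phase=(12,5,1,2) → FL=W FR=W RL=S RR=S
cmd 2: advance +9 → t=23, phase=(5,14,10,11) → FL=W FR=W RL=W RR=W
cmd 3: advance +10 → t=33, phase=(15,8,4,5) → FL=W FR=W RL=S RR=W
cmd 4: advance +6 → t=39, phase=(5,14,10,11) → FL=W FR=W RL=W RR=W
cmd 5: advance +11 → t=50, phase=(0,9,5,6) → FL=S FR=W RL=W RR=W
cmd 6: advance +10 → t=60, phase=(10,3,15,0) → FL=W FR=S RL=W RR=S
cmd 7: advance +6 → t=66, phase=(0,9,5,6) → FL=S FR=W RL=W RR=W
cmd 8: advance +10 → t=76, phase=(10,3,15,0) → FL=W FR=S RL=W RR=S

after cmd 1 (t=14): FL=W FR=W RL=S RR=S
after cmd 2 (t=23): FL=W FR=W RL=W RR=W
after cmd 3 (t=33): FL=W FR=W RL=S RR=W
after cmd 4 (t=39): FL=W FR=W RL=W RR=W
after cmd 5 (t=50): FL=S FR=W RL=W RR=W
after cmd 6 (t=60): FL=W FR=S RL=W RR=S
after cmd 7 (t=66): FL=S FR=W RL=W RR=W
after cmd 8 (t=76): FL=W FR=S RL=W RR=S


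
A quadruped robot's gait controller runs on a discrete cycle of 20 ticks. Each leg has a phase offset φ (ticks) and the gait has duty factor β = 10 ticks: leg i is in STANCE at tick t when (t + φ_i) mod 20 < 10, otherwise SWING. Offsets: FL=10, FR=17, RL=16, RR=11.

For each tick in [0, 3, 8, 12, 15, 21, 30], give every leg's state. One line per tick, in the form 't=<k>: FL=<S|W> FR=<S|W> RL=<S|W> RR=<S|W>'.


t=0: phase=(10,17,16,11) vs β=10 → FL=W FR=W RL=W RR=W
t=3: phase=(13,0,19,14) vs β=10 → FL=W FR=S RL=W RR=W
t=8: phase=(18,5,4,19) vs β=10 → FL=W FR=S RL=S RR=W
t=12: phase=(2,9,8,3) vs β=10 → FL=S FR=S RL=S RR=S
t=15: phase=(5,12,11,6) vs β=10 → FL=S FR=W RL=W RR=S
t=21: phase=(11,18,17,12) vs β=10 → FL=W FR=W RL=W RR=W
t=30: phase=(0,7,6,1) vs β=10 → FL=S FR=S RL=S RR=S

t=0: FL=W FR=W RL=W RR=W
t=3: FL=W FR=S RL=W RR=W
t=8: FL=W FR=S RL=S RR=W
t=12: FL=S FR=S RL=S RR=S
t=15: FL=S FR=W RL=W RR=S
t=21: FL=W FR=W RL=W RR=W
t=30: FL=S FR=S RL=S RR=S


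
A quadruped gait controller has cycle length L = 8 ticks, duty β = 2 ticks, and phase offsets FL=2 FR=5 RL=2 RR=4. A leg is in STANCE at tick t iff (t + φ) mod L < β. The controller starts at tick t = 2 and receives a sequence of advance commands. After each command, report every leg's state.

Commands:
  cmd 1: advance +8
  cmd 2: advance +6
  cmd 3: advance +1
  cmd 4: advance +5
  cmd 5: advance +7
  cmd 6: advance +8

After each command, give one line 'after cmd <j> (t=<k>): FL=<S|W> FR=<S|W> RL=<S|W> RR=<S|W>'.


start t=2: FL=W FR=W RL=W RR=W
cmd 1: advance +8 → t=10, phase=(4,7,4,6) → FL=W FR=W RL=W RR=W
cmd 2: advance +6 → t=16, phase=(2,5,2,4) → FL=W FR=W RL=W RR=W
cmd 3: advance +1 → t=17, phase=(3,6,3,5) → FL=W FR=W RL=W RR=W
cmd 4: advance +5 → t=22, phase=(0,3,0,2) → FL=S FR=W RL=S RR=W
cmd 5: advance +7 → t=29, phase=(7,2,7,1) → FL=W FR=W RL=W RR=S
cmd 6: advance +8 → t=37, phase=(7,2,7,1) → FL=W FR=W RL=W RR=S

after cmd 1 (t=10): FL=W FR=W RL=W RR=W
after cmd 2 (t=16): FL=W FR=W RL=W RR=W
after cmd 3 (t=17): FL=W FR=W RL=W RR=W
after cmd 4 (t=22): FL=S FR=W RL=S RR=W
after cmd 5 (t=29): FL=W FR=W RL=W RR=S
after cmd 6 (t=37): FL=W FR=W RL=W RR=S
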